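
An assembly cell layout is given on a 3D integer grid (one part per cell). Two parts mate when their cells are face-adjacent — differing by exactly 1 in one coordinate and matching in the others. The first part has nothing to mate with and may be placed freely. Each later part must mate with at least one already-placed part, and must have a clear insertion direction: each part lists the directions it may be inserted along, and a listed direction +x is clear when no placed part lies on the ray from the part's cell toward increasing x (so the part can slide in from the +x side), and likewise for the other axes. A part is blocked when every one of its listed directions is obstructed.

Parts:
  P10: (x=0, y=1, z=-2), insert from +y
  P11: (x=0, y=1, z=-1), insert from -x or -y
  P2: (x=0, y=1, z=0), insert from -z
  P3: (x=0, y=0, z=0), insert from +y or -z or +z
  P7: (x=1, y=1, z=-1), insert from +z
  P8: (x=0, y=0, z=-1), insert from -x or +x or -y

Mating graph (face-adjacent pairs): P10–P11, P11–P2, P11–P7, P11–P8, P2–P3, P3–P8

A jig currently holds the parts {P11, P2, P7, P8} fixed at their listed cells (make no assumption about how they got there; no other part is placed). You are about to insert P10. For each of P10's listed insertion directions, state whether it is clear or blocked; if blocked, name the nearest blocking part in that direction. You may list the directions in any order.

+y: clear

+y: ray from P10(0, 1, -2) has no placed part ⇒ clear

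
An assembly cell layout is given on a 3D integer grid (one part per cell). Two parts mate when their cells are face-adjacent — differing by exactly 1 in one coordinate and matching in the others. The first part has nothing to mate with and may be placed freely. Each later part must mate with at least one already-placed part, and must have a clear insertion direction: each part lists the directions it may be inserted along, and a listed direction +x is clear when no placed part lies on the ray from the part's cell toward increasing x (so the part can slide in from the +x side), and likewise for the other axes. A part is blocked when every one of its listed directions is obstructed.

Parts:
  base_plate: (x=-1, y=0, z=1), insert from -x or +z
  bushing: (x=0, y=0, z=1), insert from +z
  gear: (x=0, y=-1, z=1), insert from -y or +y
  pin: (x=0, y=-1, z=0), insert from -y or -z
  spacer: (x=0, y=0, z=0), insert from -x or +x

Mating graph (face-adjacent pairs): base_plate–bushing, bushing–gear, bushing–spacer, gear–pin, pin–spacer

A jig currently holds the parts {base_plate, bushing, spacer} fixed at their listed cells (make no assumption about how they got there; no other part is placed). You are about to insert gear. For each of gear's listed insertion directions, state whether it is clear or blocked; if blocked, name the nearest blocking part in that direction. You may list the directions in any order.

+y: blocked by bushing; -y: clear

-y: ray from gear(0, -1, 1) has no placed part ⇒ clear
+y: nearest on ray is bushing@(0, 0, 1) ⇒ blocked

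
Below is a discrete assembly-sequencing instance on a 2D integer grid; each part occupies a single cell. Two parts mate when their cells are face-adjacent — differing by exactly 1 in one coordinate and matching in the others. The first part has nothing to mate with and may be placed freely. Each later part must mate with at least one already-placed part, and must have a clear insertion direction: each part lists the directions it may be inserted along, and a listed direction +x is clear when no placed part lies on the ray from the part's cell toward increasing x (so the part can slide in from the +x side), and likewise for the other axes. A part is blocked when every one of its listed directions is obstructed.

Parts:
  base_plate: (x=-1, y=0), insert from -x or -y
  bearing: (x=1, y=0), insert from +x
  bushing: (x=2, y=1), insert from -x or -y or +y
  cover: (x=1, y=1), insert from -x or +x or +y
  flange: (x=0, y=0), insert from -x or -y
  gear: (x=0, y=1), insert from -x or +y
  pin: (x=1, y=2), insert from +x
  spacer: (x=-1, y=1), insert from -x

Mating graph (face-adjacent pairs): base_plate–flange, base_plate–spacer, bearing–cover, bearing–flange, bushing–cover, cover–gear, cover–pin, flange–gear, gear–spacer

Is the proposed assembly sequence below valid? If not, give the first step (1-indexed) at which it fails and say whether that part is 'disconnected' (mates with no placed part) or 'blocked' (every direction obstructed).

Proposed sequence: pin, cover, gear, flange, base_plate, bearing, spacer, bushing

1. pin@(1, 2) [+x clear] — {pin}
2. cover@(1, 1) [-x clear] — {cover, pin}
3. gear@(0, 1) [-x clear] — {cover, gear, pin}
4. flange@(0, 0) [-x clear] — {cover, flange, gear, pin}
5. base_plate@(-1, 0) [-x clear] — {base_plate, cover, flange, gear, pin}
6. bearing@(1, 0) [+x clear] — {base_plate, bearing, cover, flange, gear, pin}
7. spacer@(-1, 1) [-x clear] — {base_plate, bearing, cover, flange, gear, pin, spacer}
8. bushing@(2, 1) [-y clear] — {base_plate, bearing, bushing, cover, flange, gear, pin, spacer}

Valid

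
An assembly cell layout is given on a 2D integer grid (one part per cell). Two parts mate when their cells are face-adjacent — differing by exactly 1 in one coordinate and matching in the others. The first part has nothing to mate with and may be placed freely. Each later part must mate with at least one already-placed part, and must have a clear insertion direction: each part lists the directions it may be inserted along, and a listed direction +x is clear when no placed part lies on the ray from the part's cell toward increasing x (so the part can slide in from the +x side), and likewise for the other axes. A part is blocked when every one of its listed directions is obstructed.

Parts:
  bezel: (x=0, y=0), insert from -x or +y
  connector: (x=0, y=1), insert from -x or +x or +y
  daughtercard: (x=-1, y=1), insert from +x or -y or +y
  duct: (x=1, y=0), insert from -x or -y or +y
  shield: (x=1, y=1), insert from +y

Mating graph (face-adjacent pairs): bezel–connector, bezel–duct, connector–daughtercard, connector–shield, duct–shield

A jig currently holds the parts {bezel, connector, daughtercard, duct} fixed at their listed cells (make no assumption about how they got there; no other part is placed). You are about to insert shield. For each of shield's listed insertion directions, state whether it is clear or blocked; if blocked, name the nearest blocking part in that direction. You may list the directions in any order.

+y: clear

+y: ray from shield(1, 1) has no placed part ⇒ clear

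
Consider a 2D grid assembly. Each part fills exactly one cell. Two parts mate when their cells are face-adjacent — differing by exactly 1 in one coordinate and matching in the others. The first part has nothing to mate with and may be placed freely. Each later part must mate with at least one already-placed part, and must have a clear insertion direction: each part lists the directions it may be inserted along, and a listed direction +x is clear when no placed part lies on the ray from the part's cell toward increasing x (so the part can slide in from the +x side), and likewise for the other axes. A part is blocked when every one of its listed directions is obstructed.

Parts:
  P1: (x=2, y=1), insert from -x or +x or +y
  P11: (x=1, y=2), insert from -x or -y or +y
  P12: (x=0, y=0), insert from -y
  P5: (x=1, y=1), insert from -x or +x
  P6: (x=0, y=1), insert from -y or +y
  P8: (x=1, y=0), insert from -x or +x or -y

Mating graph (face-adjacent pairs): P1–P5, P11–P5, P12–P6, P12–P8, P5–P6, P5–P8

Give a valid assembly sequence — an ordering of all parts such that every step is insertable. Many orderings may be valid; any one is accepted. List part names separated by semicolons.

1. P6@(0, 1) [-y clear] — {P6}
2. P5@(1, 1) [+x clear] — {P5, P6}
3. P12@(0, 0) [-y clear] — {P12, P5, P6}
4. P11@(1, 2) [-x clear] — {P11, P12, P5, P6}
5. P1@(2, 1) [+x clear] — {P1, P11, P12, P5, P6}
6. P8@(1, 0) [+x clear] — {P1, P11, P12, P5, P6, P8}

P6; P5; P12; P11; P1; P8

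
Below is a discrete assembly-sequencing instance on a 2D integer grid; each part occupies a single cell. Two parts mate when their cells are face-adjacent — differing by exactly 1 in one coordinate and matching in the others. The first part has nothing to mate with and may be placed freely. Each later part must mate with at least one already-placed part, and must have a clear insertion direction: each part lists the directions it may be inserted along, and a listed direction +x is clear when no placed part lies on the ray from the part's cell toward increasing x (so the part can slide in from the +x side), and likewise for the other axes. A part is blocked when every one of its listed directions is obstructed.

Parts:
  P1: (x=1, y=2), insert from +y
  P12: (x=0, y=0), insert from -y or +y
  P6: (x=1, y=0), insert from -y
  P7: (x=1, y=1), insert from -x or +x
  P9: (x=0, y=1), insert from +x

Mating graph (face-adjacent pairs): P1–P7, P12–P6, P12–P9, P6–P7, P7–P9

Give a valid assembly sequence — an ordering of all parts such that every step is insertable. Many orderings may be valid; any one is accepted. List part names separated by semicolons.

P12; P9; P7; P6; P1

1. P12@(0, 0) [-y clear] — {P12}
2. P9@(0, 1) [+x clear] — {P12, P9}
3. P7@(1, 1) [+x clear] — {P12, P7, P9}
4. P6@(1, 0) [-y clear] — {P12, P6, P7, P9}
5. P1@(1, 2) [+y clear] — {P1, P12, P6, P7, P9}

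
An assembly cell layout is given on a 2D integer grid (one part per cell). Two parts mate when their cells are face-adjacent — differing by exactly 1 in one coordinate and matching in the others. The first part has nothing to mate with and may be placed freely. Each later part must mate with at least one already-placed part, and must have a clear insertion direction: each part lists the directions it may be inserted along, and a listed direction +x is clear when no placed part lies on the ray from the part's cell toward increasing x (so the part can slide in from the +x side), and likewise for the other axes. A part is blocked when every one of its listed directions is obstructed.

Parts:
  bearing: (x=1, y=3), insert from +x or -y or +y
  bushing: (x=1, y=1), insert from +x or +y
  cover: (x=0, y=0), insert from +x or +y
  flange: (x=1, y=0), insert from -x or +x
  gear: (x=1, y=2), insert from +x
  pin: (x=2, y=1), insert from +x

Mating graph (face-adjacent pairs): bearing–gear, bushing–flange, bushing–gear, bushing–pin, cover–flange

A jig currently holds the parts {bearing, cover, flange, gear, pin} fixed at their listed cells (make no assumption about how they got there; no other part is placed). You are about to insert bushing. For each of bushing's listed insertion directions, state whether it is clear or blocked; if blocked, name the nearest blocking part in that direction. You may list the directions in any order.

+x: blocked by pin; +y: blocked by gear

+x: nearest on ray is pin@(2, 1) ⇒ blocked
+y: nearest on ray is gear@(1, 2) ⇒ blocked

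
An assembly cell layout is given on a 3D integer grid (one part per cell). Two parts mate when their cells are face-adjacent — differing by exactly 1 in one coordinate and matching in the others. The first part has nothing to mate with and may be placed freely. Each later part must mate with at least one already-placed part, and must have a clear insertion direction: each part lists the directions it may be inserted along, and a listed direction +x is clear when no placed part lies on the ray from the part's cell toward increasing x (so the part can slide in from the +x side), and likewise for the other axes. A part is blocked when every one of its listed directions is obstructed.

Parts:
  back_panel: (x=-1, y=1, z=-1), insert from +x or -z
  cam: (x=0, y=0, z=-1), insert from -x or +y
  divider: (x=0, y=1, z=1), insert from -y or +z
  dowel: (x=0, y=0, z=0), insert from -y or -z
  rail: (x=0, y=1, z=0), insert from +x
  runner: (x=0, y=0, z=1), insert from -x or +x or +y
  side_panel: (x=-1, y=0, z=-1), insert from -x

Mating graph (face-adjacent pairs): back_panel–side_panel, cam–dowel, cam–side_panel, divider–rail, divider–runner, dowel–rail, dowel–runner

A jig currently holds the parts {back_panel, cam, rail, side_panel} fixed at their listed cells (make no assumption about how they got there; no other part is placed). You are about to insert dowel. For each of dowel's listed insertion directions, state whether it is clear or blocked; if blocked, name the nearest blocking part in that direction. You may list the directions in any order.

-y: clear; -z: blocked by cam

-y: ray from dowel(0, 0, 0) has no placed part ⇒ clear
-z: nearest on ray is cam@(0, 0, -1) ⇒ blocked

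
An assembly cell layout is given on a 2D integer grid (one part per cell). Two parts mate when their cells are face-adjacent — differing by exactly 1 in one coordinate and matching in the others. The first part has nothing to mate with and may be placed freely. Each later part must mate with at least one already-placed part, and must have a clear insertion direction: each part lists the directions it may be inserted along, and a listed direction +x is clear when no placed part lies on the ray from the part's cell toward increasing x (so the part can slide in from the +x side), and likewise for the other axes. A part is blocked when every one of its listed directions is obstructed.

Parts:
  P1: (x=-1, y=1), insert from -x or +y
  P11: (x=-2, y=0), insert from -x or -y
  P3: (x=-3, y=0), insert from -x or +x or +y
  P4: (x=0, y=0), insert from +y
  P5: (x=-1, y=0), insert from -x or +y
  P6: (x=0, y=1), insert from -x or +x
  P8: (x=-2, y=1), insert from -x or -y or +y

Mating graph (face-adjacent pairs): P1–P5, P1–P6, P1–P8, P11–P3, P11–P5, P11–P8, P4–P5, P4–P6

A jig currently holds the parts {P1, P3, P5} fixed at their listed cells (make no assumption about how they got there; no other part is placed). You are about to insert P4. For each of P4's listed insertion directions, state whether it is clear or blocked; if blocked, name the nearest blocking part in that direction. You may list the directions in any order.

+y: ray from P4(0, 0) has no placed part ⇒ clear

+y: clear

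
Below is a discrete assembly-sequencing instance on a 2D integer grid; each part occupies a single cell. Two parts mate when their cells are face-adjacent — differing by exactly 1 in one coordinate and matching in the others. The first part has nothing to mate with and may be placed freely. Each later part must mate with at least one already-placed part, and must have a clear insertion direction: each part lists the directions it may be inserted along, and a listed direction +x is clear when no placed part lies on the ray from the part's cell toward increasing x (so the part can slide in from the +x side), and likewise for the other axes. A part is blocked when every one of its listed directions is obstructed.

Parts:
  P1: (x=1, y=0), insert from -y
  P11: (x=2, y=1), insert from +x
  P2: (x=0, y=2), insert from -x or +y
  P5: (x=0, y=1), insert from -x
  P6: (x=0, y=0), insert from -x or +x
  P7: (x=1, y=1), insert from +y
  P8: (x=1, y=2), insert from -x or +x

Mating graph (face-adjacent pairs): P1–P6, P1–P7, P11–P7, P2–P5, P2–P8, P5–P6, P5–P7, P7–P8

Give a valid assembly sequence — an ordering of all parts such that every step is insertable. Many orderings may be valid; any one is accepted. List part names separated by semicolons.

1. P1@(1, 0) [-y clear] — {P1}
2. P6@(0, 0) [-x clear] — {P1, P6}
3. P5@(0, 1) [-x clear] — {P1, P5, P6}
4. P2@(0, 2) [-x clear] — {P1, P2, P5, P6}
5. P7@(1, 1) [+y clear] — {P1, P2, P5, P6, P7}
6. P8@(1, 2) [+x clear] — {P1, P2, P5, P6, P7, P8}
7. P11@(2, 1) [+x clear] — {P1, P11, P2, P5, P6, P7, P8}

P1; P6; P5; P2; P7; P8; P11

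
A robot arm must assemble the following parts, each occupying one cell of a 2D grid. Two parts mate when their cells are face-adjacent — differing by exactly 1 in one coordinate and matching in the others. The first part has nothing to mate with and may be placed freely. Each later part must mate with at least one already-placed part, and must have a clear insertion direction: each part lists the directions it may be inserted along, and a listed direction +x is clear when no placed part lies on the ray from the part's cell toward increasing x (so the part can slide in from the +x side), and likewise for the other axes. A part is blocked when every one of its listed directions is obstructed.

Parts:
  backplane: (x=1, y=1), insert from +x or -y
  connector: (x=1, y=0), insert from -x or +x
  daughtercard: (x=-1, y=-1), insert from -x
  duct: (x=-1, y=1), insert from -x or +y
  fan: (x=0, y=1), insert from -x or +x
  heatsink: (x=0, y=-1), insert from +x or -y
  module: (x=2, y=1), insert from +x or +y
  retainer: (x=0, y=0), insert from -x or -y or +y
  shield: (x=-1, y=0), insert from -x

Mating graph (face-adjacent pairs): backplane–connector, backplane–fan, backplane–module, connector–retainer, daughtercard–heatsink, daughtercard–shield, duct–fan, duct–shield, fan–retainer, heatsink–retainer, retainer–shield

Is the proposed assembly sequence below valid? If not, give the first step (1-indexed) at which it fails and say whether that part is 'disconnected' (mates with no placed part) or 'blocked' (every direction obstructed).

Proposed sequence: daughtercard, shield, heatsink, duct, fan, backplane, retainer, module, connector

1. daughtercard@(-1, -1) [-x clear] — {daughtercard}
2. shield@(-1, 0) [-x clear] — {daughtercard, shield}
3. heatsink@(0, -1) [+x clear] — {daughtercard, heatsink, shield}
4. duct@(-1, 1) [-x clear] — {daughtercard, duct, heatsink, shield}
5. fan@(0, 1) [+x clear] — {daughtercard, duct, fan, heatsink, shield}
6. backplane@(1, 1) [+x clear] — {backplane, daughtercard, duct, fan, heatsink, shield}
7. retainer@(0, 0) — -x/-y/+y all obstructed ⇒ blocked

Invalid at step 7 (blocked)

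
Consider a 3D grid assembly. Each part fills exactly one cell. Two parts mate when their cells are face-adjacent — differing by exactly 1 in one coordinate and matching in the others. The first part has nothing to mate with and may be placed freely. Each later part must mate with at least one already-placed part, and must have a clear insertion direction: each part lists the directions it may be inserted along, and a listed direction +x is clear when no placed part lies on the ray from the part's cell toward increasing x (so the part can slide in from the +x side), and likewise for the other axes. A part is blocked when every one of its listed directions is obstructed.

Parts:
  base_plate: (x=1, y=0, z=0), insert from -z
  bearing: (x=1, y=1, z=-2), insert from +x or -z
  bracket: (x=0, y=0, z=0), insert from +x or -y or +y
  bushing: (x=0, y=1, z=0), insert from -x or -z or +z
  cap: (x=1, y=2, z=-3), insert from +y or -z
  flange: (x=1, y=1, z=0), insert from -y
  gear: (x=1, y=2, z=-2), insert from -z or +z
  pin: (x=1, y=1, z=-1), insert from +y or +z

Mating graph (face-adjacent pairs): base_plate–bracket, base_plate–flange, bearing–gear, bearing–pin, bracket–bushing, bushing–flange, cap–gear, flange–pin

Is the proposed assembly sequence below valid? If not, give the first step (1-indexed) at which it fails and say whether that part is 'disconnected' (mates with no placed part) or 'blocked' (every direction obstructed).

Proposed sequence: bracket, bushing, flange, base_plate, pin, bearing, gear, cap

1. bracket@(0, 0, 0) [+x clear] — {bracket}
2. bushing@(0, 1, 0) [-x clear] — {bracket, bushing}
3. flange@(1, 1, 0) [-y clear] — {bracket, bushing, flange}
4. base_plate@(1, 0, 0) [-z clear] — {base_plate, bracket, bushing, flange}
5. pin@(1, 1, -1) [+y clear] — {base_plate, bracket, bushing, flange, pin}
6. bearing@(1, 1, -2) [+x clear] — {base_plate, bearing, bracket, bushing, flange, pin}
7. gear@(1, 2, -2) [-z clear] — {base_plate, bearing, bracket, bushing, flange, gear, pin}
8. cap@(1, 2, -3) [+y clear] — {base_plate, bearing, bracket, bushing, cap, flange, gear, pin}

Valid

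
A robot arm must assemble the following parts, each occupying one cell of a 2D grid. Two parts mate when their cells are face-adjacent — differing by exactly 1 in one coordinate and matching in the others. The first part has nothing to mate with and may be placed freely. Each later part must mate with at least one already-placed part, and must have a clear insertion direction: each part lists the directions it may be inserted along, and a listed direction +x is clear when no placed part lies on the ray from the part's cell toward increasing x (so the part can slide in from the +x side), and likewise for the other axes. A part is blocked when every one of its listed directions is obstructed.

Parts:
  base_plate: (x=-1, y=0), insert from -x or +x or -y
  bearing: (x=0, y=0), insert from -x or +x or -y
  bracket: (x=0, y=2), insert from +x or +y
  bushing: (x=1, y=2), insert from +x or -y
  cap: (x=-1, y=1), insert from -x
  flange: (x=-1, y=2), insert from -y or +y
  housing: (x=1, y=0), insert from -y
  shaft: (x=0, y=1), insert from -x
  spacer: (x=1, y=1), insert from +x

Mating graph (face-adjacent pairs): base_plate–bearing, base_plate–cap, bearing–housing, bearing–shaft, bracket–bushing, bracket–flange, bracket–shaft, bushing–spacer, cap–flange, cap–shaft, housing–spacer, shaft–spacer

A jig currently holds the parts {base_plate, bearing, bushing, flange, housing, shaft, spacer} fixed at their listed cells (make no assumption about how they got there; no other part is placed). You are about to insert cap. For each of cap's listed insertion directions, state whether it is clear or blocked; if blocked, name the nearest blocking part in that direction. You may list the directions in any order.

-x: clear

-x: ray from cap(-1, 1) has no placed part ⇒ clear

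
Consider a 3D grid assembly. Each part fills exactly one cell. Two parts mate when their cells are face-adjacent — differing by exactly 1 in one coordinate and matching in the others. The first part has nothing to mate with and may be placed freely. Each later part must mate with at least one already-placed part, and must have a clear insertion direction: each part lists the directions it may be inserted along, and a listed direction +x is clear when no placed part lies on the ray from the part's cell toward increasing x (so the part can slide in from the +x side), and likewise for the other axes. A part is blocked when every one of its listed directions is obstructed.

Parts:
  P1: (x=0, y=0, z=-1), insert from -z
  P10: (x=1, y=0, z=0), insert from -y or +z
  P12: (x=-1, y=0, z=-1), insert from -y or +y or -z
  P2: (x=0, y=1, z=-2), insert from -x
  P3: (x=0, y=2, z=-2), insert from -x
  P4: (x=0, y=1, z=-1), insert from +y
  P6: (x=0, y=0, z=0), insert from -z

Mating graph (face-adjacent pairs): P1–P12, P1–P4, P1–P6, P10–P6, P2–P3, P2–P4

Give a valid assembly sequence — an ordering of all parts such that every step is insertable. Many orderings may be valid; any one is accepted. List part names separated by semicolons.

P10; P6; P1; P4; P2; P3; P12

1. P10@(1, 0, 0) [-y clear] — {P10}
2. P6@(0, 0, 0) [-z clear] — {P10, P6}
3. P1@(0, 0, -1) [-z clear] — {P1, P10, P6}
4. P4@(0, 1, -1) [+y clear] — {P1, P10, P4, P6}
5. P2@(0, 1, -2) [-x clear] — {P1, P10, P2, P4, P6}
6. P3@(0, 2, -2) [-x clear] — {P1, P10, P2, P3, P4, P6}
7. P12@(-1, 0, -1) [-y clear] — {P1, P10, P12, P2, P3, P4, P6}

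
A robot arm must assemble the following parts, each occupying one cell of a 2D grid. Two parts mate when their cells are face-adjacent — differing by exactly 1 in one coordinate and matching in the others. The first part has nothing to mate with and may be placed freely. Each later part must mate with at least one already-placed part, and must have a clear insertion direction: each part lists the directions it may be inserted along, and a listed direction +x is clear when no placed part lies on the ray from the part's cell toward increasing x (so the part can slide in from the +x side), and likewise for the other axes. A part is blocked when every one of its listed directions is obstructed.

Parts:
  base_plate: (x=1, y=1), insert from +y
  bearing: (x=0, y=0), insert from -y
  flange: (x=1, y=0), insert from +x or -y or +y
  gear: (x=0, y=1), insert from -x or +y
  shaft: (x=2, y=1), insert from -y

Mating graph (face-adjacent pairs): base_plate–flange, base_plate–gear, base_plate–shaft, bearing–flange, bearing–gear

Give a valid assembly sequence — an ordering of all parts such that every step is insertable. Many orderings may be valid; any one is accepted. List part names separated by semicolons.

bearing; flange; base_plate; shaft; gear

1. bearing@(0, 0) [-y clear] — {bearing}
2. flange@(1, 0) [+x clear] — {bearing, flange}
3. base_plate@(1, 1) [+y clear] — {base_plate, bearing, flange}
4. shaft@(2, 1) [-y clear] — {base_plate, bearing, flange, shaft}
5. gear@(0, 1) [-x clear] — {base_plate, bearing, flange, gear, shaft}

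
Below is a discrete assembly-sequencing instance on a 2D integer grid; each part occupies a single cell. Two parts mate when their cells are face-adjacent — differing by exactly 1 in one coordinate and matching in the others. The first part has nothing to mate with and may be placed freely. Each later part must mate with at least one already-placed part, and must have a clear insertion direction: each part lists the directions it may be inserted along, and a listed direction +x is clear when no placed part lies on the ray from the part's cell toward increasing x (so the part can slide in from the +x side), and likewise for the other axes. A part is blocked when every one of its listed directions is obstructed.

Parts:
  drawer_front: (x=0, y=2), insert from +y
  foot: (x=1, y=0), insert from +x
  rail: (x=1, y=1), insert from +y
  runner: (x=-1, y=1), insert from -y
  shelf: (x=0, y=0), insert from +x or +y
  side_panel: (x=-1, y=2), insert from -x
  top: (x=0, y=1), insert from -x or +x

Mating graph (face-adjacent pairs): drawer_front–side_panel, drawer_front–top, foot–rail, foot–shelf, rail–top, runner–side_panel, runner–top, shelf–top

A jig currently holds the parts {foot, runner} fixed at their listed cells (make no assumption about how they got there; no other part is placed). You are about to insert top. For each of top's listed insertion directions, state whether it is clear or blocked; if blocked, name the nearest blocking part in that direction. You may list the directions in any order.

+x: clear; -x: blocked by runner

-x: nearest on ray is runner@(-1, 1) ⇒ blocked
+x: ray from top(0, 1) has no placed part ⇒ clear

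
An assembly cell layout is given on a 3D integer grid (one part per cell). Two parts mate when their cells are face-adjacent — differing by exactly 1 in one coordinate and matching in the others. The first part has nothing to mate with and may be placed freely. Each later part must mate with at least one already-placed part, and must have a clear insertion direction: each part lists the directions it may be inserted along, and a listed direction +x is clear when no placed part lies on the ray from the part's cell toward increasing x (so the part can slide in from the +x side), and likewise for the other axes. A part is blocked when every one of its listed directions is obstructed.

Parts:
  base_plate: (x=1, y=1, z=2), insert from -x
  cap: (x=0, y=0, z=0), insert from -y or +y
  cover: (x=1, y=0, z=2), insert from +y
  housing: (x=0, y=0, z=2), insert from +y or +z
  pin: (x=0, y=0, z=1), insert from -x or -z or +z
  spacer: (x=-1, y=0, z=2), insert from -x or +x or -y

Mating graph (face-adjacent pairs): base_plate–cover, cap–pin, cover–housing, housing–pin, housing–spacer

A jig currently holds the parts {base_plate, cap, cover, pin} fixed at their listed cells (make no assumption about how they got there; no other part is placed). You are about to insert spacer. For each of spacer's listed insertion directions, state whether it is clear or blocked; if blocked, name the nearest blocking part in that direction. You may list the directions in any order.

-x: ray from spacer(-1, 0, 2) has no placed part ⇒ clear
+x: nearest on ray is cover@(1, 0, 2) ⇒ blocked
-y: ray from spacer(-1, 0, 2) has no placed part ⇒ clear

+x: blocked by cover; -x: clear; -y: clear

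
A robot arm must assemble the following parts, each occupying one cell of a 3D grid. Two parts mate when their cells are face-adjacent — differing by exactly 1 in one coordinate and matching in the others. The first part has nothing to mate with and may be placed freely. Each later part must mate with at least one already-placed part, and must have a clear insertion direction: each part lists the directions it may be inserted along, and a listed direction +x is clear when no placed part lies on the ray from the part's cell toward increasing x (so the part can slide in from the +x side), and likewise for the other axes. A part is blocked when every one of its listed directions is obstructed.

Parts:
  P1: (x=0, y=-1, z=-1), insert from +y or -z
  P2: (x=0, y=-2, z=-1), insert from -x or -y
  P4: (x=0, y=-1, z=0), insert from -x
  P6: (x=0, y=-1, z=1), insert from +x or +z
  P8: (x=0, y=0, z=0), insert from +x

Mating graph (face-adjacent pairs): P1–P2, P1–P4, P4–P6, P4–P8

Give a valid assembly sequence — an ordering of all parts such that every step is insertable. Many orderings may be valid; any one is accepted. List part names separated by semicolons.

1. P4@(0, -1, 0) [-x clear] — {P4}
2. P1@(0, -1, -1) [+y clear] — {P1, P4}
3. P2@(0, -2, -1) [-x clear] — {P1, P2, P4}
4. P6@(0, -1, 1) [+x clear] — {P1, P2, P4, P6}
5. P8@(0, 0, 0) [+x clear] — {P1, P2, P4, P6, P8}

P4; P1; P2; P6; P8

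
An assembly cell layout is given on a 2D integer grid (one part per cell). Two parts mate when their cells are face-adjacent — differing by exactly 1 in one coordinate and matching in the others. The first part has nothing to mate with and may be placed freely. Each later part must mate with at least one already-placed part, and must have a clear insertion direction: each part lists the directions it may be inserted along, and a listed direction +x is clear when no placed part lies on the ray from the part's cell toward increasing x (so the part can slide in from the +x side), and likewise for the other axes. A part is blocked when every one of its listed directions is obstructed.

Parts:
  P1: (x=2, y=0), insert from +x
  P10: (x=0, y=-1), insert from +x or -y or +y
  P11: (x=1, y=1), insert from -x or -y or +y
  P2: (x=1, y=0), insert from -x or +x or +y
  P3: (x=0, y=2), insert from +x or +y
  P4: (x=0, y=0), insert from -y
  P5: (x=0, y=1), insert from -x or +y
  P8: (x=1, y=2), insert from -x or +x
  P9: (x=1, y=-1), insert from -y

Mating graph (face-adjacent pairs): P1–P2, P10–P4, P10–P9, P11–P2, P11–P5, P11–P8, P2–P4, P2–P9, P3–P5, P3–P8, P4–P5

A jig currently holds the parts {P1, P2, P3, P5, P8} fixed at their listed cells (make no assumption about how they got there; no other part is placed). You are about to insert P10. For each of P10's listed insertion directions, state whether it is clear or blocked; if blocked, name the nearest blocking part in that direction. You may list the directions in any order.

+x: ray from P10(0, -1) has no placed part ⇒ clear
-y: ray from P10(0, -1) has no placed part ⇒ clear
+y: nearest on ray is P5@(0, 1) ⇒ blocked

+x: clear; +y: blocked by P5; -y: clear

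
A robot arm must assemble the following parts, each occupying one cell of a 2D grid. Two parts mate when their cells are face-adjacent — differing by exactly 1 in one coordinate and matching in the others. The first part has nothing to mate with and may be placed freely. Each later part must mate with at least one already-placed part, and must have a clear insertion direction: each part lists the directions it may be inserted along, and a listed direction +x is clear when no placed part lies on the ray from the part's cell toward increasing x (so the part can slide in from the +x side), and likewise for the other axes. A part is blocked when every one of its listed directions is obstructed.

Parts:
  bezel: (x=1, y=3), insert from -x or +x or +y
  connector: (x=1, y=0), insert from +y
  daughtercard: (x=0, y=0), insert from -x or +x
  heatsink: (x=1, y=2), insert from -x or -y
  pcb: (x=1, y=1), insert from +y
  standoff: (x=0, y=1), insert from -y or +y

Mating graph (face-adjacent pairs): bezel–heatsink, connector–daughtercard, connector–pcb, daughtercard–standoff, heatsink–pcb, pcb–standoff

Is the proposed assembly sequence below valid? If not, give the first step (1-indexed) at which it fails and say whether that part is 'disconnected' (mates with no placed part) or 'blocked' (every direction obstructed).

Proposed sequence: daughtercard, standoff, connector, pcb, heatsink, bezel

Valid

1. daughtercard@(0, 0) [-x clear] — {daughtercard}
2. standoff@(0, 1) [+y clear] — {daughtercard, standoff}
3. connector@(1, 0) [+y clear] — {connector, daughtercard, standoff}
4. pcb@(1, 1) [+y clear] — {connector, daughtercard, pcb, standoff}
5. heatsink@(1, 2) [-x clear] — {connector, daughtercard, heatsink, pcb, standoff}
6. bezel@(1, 3) [-x clear] — {bezel, connector, daughtercard, heatsink, pcb, standoff}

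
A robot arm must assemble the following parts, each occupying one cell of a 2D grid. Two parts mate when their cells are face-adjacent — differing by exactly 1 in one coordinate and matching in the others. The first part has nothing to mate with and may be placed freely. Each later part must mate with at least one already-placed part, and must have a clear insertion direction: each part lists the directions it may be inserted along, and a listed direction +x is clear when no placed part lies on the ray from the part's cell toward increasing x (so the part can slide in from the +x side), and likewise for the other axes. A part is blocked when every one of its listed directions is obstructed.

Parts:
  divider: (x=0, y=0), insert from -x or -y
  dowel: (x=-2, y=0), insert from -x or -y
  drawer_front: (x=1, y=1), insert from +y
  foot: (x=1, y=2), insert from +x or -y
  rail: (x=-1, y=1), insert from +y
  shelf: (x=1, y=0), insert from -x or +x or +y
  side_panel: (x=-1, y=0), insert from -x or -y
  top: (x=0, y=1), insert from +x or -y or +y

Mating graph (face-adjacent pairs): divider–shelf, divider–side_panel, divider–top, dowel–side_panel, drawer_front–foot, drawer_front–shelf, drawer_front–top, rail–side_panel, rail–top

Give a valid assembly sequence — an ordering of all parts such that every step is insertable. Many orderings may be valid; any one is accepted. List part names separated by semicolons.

top; divider; shelf; drawer_front; rail; foot; side_panel; dowel

1. top@(0, 1) [+x clear] — {top}
2. divider@(0, 0) [-x clear] — {divider, top}
3. shelf@(1, 0) [+x clear] — {divider, shelf, top}
4. drawer_front@(1, 1) [+y clear] — {divider, drawer_front, shelf, top}
5. rail@(-1, 1) [+y clear] — {divider, drawer_front, rail, shelf, top}
6. foot@(1, 2) [+x clear] — {divider, drawer_front, foot, rail, shelf, top}
7. side_panel@(-1, 0) [-x clear] — {divider, drawer_front, foot, rail, shelf, side_panel, top}
8. dowel@(-2, 0) [-x clear] — {divider, dowel, drawer_front, foot, rail, shelf, side_panel, top}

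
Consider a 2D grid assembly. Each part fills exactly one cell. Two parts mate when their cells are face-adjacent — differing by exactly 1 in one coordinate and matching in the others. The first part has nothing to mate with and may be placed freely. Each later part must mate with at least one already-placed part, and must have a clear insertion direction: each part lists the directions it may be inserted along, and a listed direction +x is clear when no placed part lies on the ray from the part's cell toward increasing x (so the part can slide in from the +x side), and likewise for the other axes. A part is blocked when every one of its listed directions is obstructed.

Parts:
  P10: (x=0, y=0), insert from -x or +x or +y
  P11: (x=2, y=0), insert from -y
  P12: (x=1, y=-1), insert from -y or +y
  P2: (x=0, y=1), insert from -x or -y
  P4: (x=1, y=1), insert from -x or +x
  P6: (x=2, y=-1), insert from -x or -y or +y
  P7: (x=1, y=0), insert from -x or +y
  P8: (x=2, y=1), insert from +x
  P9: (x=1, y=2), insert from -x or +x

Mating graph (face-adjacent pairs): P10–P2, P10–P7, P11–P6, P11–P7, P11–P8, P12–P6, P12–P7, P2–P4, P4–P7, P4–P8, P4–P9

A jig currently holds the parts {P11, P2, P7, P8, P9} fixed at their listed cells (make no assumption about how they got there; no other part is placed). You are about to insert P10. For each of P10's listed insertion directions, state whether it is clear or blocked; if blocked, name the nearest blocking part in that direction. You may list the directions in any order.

+x: blocked by P7; +y: blocked by P2; -x: clear

-x: ray from P10(0, 0) has no placed part ⇒ clear
+x: nearest on ray is P7@(1, 0) ⇒ blocked
+y: nearest on ray is P2@(0, 1) ⇒ blocked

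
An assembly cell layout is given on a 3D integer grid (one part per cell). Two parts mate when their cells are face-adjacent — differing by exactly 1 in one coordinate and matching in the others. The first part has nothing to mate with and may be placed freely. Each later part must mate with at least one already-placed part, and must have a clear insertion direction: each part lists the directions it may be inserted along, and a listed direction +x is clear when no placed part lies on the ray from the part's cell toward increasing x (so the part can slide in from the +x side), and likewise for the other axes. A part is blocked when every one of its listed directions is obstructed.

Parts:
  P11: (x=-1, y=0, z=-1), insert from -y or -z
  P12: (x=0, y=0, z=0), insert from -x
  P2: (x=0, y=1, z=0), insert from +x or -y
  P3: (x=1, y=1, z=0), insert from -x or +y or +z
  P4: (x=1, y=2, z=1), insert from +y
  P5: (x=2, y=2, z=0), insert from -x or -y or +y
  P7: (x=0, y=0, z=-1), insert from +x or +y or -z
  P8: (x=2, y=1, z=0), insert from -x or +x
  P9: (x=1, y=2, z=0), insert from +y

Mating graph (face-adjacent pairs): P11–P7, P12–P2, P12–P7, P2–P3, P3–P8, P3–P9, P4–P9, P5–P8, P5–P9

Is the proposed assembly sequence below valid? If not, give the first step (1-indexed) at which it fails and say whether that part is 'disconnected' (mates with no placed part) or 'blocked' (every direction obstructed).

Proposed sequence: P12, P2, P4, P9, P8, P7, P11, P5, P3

1. P12@(0, 0, 0) [-x clear] — {P12}
2. P2@(0, 1, 0) [+x clear] — {P12, P2}
3. P4@(1, 2, 1) — no placed neighbour ⇒ disconnected

Invalid at step 3 (disconnected)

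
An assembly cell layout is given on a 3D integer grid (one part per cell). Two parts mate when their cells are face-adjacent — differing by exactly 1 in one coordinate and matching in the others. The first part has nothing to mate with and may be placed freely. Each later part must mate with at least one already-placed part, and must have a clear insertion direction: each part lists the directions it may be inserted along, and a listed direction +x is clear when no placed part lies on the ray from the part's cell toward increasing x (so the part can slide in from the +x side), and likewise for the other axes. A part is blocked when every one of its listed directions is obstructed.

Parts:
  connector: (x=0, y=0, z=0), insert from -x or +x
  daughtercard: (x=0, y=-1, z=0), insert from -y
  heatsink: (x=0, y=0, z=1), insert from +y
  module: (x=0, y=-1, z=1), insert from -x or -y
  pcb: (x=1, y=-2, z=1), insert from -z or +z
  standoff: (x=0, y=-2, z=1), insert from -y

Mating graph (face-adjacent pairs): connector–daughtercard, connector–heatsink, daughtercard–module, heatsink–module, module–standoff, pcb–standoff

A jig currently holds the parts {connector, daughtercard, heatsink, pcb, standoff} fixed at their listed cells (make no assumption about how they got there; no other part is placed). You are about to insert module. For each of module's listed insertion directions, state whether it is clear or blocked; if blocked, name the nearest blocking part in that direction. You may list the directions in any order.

-x: clear; -y: blocked by standoff

-x: ray from module(0, -1, 1) has no placed part ⇒ clear
-y: nearest on ray is standoff@(0, -2, 1) ⇒ blocked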